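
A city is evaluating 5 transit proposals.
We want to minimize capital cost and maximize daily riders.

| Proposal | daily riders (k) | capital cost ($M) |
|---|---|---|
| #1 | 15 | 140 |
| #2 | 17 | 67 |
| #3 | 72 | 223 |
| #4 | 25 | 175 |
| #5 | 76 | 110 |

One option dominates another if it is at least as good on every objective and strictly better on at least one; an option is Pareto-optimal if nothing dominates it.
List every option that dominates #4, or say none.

#5: daily riders 76≥25, capital cost 110≤175 — dominates #4.
Others (#1, #2, #3) are each worse than #4 on at least one objective.

#5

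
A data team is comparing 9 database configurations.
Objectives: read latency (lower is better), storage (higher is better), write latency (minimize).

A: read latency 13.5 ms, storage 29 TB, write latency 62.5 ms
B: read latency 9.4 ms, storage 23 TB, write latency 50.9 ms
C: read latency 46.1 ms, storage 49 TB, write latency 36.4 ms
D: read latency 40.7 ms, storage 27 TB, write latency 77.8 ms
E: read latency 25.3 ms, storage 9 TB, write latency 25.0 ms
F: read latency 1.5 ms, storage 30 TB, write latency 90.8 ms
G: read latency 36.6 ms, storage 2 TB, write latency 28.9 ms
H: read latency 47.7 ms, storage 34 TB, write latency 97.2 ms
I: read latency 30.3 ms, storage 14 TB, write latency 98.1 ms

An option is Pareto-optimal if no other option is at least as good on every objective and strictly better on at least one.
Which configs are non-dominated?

A, B, C, E, F

A: not dominated.
B: not dominated.
C: not dominated (best storage).
D: dominated by A (read latency 13.5≤40.7, storage 29≥27, write latency 62.5≤77.8).
E: not dominated (best write latency).
F: not dominated (best read latency).
G: dominated by E (read latency 25.3≤36.6, storage 9≥2, write latency 25.0≤28.9).
H: dominated by C (read latency 46.1≤47.7, storage 49≥34, write latency 36.4≤97.2).
I: dominated by A (read latency 13.5≤30.3, storage 29≥14, write latency 62.5≤98.1).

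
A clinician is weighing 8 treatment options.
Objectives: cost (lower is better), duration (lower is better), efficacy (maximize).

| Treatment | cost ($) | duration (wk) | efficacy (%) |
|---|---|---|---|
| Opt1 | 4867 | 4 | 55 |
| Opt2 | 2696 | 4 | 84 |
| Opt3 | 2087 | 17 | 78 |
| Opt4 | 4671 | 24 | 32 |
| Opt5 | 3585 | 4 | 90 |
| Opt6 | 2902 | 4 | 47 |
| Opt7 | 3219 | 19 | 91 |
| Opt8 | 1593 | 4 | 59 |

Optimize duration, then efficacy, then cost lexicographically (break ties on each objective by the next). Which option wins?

First minimize duration: best is 4, kept {Opt1, Opt2, Opt5, Opt6, Opt8}.
Then maximize efficacy: best is 90, kept {Opt5}.

Opt5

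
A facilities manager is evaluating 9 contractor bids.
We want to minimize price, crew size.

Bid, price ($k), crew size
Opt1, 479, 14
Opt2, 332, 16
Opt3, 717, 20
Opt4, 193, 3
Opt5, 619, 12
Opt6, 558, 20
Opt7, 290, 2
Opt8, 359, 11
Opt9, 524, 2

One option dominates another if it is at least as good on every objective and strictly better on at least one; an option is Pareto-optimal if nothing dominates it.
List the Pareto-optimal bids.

Opt4, Opt7

Opt1: dominated by Opt4 (price 193≤479, crew size 3≤14).
Opt2: dominated by Opt4 (price 193≤332, crew size 3≤16).
Opt3: dominated by Opt1 (price 479≤717, crew size 14≤20).
Opt4: not dominated (best price).
Opt5: dominated by Opt4 (price 193≤619, crew size 3≤12).
Opt6: dominated by Opt1 (price 479≤558, crew size 14≤20).
Opt7: not dominated.
Opt8: dominated by Opt4 (price 193≤359, crew size 3≤11).
Opt9: dominated by Opt7 (price 290≤524, crew size 2≤2).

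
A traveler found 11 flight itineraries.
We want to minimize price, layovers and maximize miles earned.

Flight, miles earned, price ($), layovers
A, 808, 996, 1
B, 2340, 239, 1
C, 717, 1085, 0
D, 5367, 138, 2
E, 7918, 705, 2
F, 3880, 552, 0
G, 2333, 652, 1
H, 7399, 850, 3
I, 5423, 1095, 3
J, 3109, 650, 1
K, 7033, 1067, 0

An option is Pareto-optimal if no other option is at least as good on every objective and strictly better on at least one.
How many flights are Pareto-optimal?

A: dominated by B (miles earned 2340≥808, price 239≤996, layovers 1≤1).
B: not dominated.
C: dominated by F (miles earned 3880≥717, price 552≤1085, layovers 0≤0).
D: not dominated (best price).
E: not dominated (best miles earned).
F: not dominated.
G: dominated by B (miles earned 2340≥2333, price 239≤652, layovers 1≤1).
H: dominated by E (miles earned 7918≥7399, price 705≤850, layovers 2≤3).
I: dominated by E (miles earned 7918≥5423, price 705≤1095, layovers 2≤3).
J: dominated by F (miles earned 3880≥3109, price 552≤650, layovers 0≤1).
K: not dominated.
Pareto-optimal: B, D, E, F, K → 5.

5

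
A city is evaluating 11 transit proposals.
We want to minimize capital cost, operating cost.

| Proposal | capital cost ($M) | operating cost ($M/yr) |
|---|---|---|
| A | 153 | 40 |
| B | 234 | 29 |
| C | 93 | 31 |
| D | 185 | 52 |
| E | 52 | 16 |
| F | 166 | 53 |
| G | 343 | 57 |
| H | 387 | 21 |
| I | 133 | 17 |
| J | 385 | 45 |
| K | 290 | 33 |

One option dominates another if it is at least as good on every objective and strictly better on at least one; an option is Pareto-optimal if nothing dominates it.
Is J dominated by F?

F vs J: F is worse on operating cost (53 vs 45), so it does not dominate J.

No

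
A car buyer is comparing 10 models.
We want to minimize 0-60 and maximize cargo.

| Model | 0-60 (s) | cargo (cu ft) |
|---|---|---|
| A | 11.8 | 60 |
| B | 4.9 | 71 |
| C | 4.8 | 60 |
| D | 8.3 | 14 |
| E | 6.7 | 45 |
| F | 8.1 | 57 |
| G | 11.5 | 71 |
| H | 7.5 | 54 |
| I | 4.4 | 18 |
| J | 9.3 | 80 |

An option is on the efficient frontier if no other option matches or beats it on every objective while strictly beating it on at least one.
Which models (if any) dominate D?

B, C, E, F, H, I

B: 0-60 4.9≤8.3, cargo 71≥14 — dominates D.
C: 0-60 4.8≤8.3, cargo 60≥14 — dominates D.
E: 0-60 6.7≤8.3, cargo 45≥14 — dominates D.
F: 0-60 8.1≤8.3, cargo 57≥14 — dominates D.
H: 0-60 7.5≤8.3, cargo 54≥14 — dominates D.
I: 0-60 4.4≤8.3, cargo 18≥14 — dominates D.
Others (A, G, J) are each worse than D on at least one objective.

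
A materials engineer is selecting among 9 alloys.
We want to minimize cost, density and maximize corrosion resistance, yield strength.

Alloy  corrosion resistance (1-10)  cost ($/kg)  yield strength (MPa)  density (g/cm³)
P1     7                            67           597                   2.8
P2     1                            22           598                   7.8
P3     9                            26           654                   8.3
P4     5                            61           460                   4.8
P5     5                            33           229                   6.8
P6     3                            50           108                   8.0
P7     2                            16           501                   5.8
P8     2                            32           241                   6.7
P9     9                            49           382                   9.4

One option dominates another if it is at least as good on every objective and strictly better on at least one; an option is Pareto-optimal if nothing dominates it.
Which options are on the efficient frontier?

P1: not dominated (best density).
P2: not dominated.
P3: not dominated (best yield strength).
P4: not dominated.
P5: not dominated.
P6: dominated by P5 (corrosion resistance 5≥3, cost 33≤50, yield strength 229≥108, density 6.8≤8.0).
P7: not dominated (best cost).
P8: dominated by P7 (corrosion resistance 2≥2, cost 16≤32, yield strength 501≥241, density 5.8≤6.7).
P9: dominated by P3 (corrosion resistance 9≥9, cost 26≤49, yield strength 654≥382, density 8.3≤9.4).

P1, P2, P3, P4, P5, P7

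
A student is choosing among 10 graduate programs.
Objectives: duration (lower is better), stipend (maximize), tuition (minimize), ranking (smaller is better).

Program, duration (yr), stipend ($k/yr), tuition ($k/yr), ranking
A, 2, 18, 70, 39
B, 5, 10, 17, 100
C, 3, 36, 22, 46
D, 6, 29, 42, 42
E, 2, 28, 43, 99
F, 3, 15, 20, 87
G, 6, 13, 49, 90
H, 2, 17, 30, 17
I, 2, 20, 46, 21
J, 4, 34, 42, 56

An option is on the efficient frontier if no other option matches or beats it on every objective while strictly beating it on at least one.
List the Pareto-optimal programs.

A: dominated by I (duration 2≤2, stipend 20≥18, tuition 46≤70, ranking 21≤39).
B: not dominated (best tuition).
C: not dominated (best stipend).
D: not dominated.
E: not dominated.
F: not dominated.
G: dominated by C (duration 3≤6, stipend 36≥13, tuition 22≤49, ranking 46≤90).
H: not dominated (best ranking).
I: not dominated.
J: dominated by C (duration 3≤4, stipend 36≥34, tuition 22≤42, ranking 46≤56).

B, C, D, E, F, H, I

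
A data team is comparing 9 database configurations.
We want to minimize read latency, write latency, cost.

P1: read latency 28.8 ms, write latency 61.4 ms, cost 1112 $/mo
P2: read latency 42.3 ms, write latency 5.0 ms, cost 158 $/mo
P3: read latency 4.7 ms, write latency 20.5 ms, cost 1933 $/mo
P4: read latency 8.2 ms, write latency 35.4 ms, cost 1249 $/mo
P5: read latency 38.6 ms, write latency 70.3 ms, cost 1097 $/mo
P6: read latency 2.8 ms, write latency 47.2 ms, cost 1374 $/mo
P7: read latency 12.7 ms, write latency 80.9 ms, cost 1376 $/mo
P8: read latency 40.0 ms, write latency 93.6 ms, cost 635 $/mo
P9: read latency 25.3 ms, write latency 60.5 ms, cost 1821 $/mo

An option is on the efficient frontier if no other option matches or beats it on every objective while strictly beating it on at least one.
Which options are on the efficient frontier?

P1: not dominated.
P2: not dominated (best write latency).
P3: not dominated.
P4: not dominated.
P5: not dominated.
P6: not dominated (best read latency).
P7: dominated by P4 (read latency 8.2≤12.7, write latency 35.4≤80.9, cost 1249≤1376).
P8: not dominated.
P9: dominated by P4 (read latency 8.2≤25.3, write latency 35.4≤60.5, cost 1249≤1821).

P1, P2, P3, P4, P5, P6, P8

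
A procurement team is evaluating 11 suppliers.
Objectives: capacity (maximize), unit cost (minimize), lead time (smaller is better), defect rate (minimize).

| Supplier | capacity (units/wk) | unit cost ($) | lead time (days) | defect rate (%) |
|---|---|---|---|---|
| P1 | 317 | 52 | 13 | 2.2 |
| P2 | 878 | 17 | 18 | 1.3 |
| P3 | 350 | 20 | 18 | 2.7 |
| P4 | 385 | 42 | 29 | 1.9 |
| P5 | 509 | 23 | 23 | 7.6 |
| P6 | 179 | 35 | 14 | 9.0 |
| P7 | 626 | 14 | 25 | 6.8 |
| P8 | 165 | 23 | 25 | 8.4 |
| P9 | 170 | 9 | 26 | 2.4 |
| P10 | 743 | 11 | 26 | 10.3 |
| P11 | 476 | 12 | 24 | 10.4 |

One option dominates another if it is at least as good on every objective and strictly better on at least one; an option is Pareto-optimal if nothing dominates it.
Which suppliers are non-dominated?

P1, P2, P6, P7, P9, P10, P11

P1: not dominated (best lead time).
P2: not dominated (best capacity).
P3: dominated by P2 (capacity 878≥350, unit cost 17≤20, lead time 18≤18, defect rate 1.3≤2.7).
P4: dominated by P2 (capacity 878≥385, unit cost 17≤42, lead time 18≤29, defect rate 1.3≤1.9).
P5: dominated by P2 (capacity 878≥509, unit cost 17≤23, lead time 18≤23, defect rate 1.3≤7.6).
P6: not dominated.
P7: not dominated.
P8: dominated by P2 (capacity 878≥165, unit cost 17≤23, lead time 18≤25, defect rate 1.3≤8.4).
P9: not dominated (best unit cost).
P10: not dominated.
P11: not dominated.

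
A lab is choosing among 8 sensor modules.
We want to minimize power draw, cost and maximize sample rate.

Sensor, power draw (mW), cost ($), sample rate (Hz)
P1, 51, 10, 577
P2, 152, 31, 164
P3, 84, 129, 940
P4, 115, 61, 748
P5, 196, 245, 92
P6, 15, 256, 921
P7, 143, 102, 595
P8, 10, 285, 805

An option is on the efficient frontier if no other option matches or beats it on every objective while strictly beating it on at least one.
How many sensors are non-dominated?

P1: not dominated (best cost).
P2: dominated by P1 (power draw 51≤152, cost 10≤31, sample rate 577≥164).
P3: not dominated (best sample rate).
P4: not dominated.
P5: dominated by P1 (power draw 51≤196, cost 10≤245, sample rate 577≥92).
P6: not dominated.
P7: dominated by P4 (power draw 115≤143, cost 61≤102, sample rate 748≥595).
P8: not dominated (best power draw).
Pareto-optimal: P1, P3, P4, P6, P8 → 5.

5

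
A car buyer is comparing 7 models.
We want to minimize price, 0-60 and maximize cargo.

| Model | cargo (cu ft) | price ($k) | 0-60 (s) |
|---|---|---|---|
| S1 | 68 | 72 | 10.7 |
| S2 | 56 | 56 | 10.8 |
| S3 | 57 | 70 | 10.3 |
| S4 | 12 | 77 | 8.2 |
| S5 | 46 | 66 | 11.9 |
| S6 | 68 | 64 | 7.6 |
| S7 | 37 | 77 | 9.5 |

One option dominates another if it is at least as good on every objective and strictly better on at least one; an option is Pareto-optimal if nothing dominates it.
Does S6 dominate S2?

No

S6 vs S2: S6 is worse on price (64 vs 56), so it does not dominate S2.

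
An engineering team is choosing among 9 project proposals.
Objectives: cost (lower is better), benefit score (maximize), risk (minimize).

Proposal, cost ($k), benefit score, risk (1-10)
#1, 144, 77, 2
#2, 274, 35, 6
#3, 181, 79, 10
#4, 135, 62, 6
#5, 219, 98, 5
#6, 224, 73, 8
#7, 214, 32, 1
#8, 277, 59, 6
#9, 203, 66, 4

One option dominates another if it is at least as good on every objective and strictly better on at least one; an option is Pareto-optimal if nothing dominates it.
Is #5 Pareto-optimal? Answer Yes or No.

#1: worse on benefit score (77 vs 98).
#2: worse on cost (274 vs 219).
#3: worse on benefit score (79 vs 98).
#4: worse on benefit score (62 vs 98).
#6: worse on cost (224 vs 219).
#7: worse on benefit score (32 vs 98).
#8: worse on cost (277 vs 219).
#9: worse on benefit score (66 vs 98).
No option is at least as good as #5 on every objective and strictly better on one.

Yes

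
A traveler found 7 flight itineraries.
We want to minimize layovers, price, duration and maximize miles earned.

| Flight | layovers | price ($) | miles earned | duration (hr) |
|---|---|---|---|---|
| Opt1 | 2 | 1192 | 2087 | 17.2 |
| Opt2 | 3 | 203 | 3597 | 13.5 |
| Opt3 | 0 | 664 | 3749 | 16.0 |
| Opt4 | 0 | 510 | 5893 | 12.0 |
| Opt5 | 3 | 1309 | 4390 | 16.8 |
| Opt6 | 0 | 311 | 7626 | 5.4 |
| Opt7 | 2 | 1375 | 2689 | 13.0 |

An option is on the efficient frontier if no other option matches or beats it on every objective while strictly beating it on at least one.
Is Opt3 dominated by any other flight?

Yes

Opt4 vs Opt3: layovers 0≤0, price 510≤664, miles earned 5893≥3749, duration 12.0≤16.0 — Opt4 is at least as good on every objective and strictly better on at least one, so Opt4 dominates Opt3.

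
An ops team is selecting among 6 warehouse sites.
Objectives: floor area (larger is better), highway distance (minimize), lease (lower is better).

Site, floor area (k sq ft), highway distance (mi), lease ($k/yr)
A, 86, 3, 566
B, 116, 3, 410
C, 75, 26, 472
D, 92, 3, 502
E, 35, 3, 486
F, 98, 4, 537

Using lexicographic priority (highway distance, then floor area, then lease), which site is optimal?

B

First minimize highway distance: best is 3, kept {A, B, D, E}.
Then maximize floor area: best is 116, kept {B}.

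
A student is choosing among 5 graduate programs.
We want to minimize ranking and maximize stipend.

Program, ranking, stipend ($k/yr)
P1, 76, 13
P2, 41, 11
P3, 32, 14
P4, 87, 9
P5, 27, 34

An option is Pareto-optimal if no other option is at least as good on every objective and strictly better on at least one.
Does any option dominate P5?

P1: worse on ranking (76 vs 27).
P2: worse on ranking (41 vs 27).
P3: worse on ranking (32 vs 27).
P4: worse on ranking (87 vs 27).
No option is at least as good as P5 on every objective and strictly better on one.

No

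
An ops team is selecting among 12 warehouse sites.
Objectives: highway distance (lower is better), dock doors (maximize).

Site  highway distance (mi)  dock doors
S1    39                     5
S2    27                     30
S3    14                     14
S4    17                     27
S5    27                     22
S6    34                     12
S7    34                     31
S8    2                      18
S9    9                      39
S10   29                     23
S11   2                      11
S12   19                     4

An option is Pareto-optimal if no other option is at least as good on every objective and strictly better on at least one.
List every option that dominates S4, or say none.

S9: highway distance 9≤17, dock doors 39≥27 — dominates S4.
Others (S1, S2, S3, S5, S6, S7, S8, S10, S11, S12) are each worse than S4 on at least one objective.

S9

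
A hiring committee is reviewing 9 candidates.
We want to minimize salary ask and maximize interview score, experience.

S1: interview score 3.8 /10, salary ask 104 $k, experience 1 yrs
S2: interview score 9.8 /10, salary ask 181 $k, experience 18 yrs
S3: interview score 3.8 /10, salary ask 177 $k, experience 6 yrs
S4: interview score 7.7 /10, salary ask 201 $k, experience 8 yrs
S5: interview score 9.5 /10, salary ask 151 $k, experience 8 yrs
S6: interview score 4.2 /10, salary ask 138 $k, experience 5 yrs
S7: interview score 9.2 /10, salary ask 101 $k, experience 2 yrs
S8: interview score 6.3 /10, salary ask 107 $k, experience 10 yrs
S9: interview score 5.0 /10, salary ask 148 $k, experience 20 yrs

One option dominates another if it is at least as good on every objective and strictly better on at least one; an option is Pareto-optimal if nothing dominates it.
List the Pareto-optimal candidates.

S2, S5, S7, S8, S9

S1: dominated by S7 (interview score 9.2≥3.8, salary ask 101≤104, experience 2≥1).
S2: not dominated (best interview score).
S3: dominated by S5 (interview score 9.5≥3.8, salary ask 151≤177, experience 8≥6).
S4: dominated by S2 (interview score 9.8≥7.7, salary ask 181≤201, experience 18≥8).
S5: not dominated.
S6: dominated by S8 (interview score 6.3≥4.2, salary ask 107≤138, experience 10≥5).
S7: not dominated (best salary ask).
S8: not dominated.
S9: not dominated (best experience).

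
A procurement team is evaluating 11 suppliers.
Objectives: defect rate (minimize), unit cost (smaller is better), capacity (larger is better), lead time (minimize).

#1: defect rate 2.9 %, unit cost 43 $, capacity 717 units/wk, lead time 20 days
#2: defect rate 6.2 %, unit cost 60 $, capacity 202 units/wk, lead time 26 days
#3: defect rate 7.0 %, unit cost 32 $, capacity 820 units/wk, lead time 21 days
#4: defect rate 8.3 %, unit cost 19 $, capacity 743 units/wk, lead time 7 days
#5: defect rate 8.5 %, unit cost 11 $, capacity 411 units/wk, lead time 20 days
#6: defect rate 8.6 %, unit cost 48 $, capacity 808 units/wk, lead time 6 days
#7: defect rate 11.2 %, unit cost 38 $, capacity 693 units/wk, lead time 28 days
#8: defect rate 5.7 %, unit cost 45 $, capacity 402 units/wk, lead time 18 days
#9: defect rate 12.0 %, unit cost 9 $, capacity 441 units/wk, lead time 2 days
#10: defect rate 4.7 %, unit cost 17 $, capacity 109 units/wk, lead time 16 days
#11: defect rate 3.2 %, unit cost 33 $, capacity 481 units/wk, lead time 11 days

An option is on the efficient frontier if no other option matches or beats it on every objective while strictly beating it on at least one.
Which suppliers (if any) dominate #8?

#11: defect rate 3.2≤5.7, unit cost 33≤45, capacity 481≥402, lead time 11≤18 — dominates #8.
Others (#1, #2, #3, #4, #5, #6, #7, #9, #10) are each worse than #8 on at least one objective.

#11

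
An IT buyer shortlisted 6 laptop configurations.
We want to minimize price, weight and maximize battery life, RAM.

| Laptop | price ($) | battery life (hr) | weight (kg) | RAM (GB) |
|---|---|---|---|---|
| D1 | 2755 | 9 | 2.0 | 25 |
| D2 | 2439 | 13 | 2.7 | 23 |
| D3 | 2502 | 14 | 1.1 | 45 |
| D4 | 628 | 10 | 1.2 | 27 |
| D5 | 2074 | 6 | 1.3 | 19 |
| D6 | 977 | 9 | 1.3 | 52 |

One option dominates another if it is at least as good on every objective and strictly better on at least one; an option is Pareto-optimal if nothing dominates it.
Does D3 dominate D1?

Yes

D3 vs D1: price 2502≤2755, battery life 14≥9, weight 1.1≤2.0, RAM 45≥25 — D3 is at least as good on every objective with at least one strict improvement.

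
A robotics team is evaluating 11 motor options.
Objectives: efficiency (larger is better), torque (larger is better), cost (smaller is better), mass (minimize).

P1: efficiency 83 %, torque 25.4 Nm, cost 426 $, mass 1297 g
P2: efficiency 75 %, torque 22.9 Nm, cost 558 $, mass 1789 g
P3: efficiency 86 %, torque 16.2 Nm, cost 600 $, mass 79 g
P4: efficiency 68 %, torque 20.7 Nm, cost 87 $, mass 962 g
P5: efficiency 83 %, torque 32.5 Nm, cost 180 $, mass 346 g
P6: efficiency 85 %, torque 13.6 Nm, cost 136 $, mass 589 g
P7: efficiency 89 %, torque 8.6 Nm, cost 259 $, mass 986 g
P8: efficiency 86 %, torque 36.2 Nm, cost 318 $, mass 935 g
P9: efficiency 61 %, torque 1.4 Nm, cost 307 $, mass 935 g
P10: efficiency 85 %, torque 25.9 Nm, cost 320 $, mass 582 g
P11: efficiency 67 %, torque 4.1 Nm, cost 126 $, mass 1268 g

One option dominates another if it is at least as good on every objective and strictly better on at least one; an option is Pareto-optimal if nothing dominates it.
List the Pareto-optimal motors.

P1: dominated by P5 (efficiency 83≥83, torque 32.5≥25.4, cost 180≤426, mass 346≤1297).
P2: dominated by P1 (efficiency 83≥75, torque 25.4≥22.9, cost 426≤558, mass 1297≤1789).
P3: not dominated (best mass).
P4: not dominated (best cost).
P5: not dominated.
P6: not dominated.
P7: not dominated (best efficiency).
P8: not dominated (best torque).
P9: dominated by P5 (efficiency 83≥61, torque 32.5≥1.4, cost 180≤307, mass 346≤935).
P10: not dominated.
P11: dominated by P4 (efficiency 68≥67, torque 20.7≥4.1, cost 87≤126, mass 962≤1268).

P3, P4, P5, P6, P7, P8, P10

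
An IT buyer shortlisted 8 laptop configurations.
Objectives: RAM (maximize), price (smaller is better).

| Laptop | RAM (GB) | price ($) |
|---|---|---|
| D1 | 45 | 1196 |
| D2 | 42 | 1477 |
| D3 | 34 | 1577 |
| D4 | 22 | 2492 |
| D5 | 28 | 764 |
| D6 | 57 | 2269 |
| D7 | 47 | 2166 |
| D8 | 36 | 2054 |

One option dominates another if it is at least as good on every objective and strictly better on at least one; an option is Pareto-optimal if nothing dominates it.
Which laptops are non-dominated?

D1: not dominated.
D2: dominated by D1 (RAM 45≥42, price 1196≤1477).
D3: dominated by D1 (RAM 45≥34, price 1196≤1577).
D4: dominated by D1 (RAM 45≥22, price 1196≤2492).
D5: not dominated (best price).
D6: not dominated (best RAM).
D7: not dominated.
D8: dominated by D1 (RAM 45≥36, price 1196≤2054).

D1, D5, D6, D7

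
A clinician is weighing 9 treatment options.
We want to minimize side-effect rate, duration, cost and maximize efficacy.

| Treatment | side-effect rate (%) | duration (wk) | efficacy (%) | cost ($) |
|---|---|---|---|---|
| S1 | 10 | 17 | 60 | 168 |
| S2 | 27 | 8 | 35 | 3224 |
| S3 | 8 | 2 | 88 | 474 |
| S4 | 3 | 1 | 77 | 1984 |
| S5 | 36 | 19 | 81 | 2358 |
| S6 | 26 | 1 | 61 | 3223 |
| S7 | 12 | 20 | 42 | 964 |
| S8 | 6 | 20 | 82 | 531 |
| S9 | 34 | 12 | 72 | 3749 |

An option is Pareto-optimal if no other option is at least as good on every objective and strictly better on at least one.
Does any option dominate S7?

S1 vs S7: side-effect rate 10≤12, duration 17≤20, efficacy 60≥42, cost 168≤964 — S1 is at least as good on every objective and strictly better on at least one, so S1 dominates S7.

Yes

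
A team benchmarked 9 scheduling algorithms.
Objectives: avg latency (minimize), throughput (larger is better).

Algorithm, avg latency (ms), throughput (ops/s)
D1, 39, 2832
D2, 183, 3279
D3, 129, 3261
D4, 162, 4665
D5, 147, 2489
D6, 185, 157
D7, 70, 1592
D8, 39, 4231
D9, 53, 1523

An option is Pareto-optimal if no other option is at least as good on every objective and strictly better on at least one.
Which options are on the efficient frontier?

D1: dominated by D8 (avg latency 39≤39, throughput 4231≥2832).
D2: dominated by D4 (avg latency 162≤183, throughput 4665≥3279).
D3: dominated by D8 (avg latency 39≤129, throughput 4231≥3261).
D4: not dominated (best throughput).
D5: dominated by D1 (avg latency 39≤147, throughput 2832≥2489).
D6: dominated by D1 (avg latency 39≤185, throughput 2832≥157).
D7: dominated by D1 (avg latency 39≤70, throughput 2832≥1592).
D8: not dominated.
D9: dominated by D1 (avg latency 39≤53, throughput 2832≥1523).

D4, D8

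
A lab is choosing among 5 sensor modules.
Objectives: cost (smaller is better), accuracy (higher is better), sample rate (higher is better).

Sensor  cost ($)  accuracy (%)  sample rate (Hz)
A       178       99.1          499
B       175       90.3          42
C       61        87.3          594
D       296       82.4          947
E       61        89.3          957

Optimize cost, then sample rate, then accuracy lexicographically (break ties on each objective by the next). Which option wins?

E

First minimize cost: best is 61, kept {C, E}.
Then maximize sample rate: best is 957, kept {E}.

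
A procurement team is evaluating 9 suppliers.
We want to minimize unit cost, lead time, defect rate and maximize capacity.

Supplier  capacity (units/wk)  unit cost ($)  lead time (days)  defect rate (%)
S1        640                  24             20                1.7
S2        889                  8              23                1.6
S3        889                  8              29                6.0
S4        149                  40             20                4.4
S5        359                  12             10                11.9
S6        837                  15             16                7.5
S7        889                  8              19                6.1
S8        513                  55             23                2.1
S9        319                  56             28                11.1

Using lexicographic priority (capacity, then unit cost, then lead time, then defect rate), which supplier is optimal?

S7

First maximize capacity: best is 889, kept {S2, S3, S7}.
Then minimize unit cost: best is 8, kept {S2, S3, S7}.
Then minimize lead time: best is 19, kept {S7}.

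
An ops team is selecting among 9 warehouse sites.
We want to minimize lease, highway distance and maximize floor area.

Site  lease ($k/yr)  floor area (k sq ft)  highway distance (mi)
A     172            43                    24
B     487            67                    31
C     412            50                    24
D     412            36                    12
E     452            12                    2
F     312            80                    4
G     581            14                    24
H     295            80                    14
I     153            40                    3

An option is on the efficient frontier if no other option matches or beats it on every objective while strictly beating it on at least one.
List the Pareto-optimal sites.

A: not dominated.
B: dominated by F (lease 312≤487, floor area 80≥67, highway distance 4≤31).
C: dominated by F (lease 312≤412, floor area 80≥50, highway distance 4≤24).
D: dominated by F (lease 312≤412, floor area 80≥36, highway distance 4≤12).
E: not dominated (best highway distance).
F: not dominated.
G: dominated by A (lease 172≤581, floor area 43≥14, highway distance 24≤24).
H: not dominated.
I: not dominated (best lease).

A, E, F, H, I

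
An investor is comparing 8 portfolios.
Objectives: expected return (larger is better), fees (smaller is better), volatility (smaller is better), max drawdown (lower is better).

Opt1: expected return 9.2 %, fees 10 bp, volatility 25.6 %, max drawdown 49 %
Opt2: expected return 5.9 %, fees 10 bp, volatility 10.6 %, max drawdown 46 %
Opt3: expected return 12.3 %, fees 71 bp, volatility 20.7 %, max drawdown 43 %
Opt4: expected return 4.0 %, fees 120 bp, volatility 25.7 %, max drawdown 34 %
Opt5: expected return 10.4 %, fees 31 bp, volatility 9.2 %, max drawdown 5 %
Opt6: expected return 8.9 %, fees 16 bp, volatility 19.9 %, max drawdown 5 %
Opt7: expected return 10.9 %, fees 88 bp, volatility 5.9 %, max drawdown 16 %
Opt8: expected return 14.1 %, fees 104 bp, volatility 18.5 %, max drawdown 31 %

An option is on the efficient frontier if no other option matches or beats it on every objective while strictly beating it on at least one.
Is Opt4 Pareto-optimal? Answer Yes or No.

Opt5 vs Opt4: expected return 10.4≥4.0, fees 31≤120, volatility 9.2≤25.7, max drawdown 5≤34 — Opt5 is at least as good on every objective and strictly better on at least one, so Opt5 dominates Opt4.

No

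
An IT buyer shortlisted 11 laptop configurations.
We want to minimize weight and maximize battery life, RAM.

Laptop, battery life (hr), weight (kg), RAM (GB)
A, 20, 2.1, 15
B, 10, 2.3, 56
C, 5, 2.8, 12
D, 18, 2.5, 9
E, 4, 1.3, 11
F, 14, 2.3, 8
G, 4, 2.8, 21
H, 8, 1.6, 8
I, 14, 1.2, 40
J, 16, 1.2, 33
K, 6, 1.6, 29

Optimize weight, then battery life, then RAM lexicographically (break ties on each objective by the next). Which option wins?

J

First minimize weight: best is 1.2, kept {I, J}.
Then maximize battery life: best is 16, kept {J}.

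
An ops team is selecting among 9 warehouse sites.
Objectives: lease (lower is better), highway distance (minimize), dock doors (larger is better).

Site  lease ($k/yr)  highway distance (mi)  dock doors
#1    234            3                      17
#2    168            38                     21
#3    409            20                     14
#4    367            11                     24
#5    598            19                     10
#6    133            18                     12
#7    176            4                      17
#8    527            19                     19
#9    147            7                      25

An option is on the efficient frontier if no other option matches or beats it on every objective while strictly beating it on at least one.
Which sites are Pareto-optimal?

#1, #6, #7, #9

#1: not dominated (best highway distance).
#2: dominated by #9 (lease 147≤168, highway distance 7≤38, dock doors 25≥21).
#3: dominated by #1 (lease 234≤409, highway distance 3≤20, dock doors 17≥14).
#4: dominated by #9 (lease 147≤367, highway distance 7≤11, dock doors 25≥24).
#5: dominated by #1 (lease 234≤598, highway distance 3≤19, dock doors 17≥10).
#6: not dominated (best lease).
#7: not dominated.
#8: dominated by #4 (lease 367≤527, highway distance 11≤19, dock doors 24≥19).
#9: not dominated (best dock doors).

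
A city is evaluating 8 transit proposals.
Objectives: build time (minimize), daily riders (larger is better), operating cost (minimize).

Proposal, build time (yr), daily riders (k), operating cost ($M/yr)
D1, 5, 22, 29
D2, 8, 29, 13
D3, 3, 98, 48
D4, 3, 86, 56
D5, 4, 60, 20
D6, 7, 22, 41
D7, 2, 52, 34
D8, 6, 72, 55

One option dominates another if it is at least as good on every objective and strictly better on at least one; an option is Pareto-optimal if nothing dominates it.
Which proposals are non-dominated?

D1: dominated by D5 (build time 4≤5, daily riders 60≥22, operating cost 20≤29).
D2: not dominated (best operating cost).
D3: not dominated (best daily riders).
D4: dominated by D3 (build time 3≤3, daily riders 98≥86, operating cost 48≤56).
D5: not dominated.
D6: dominated by D1 (build time 5≤7, daily riders 22≥22, operating cost 29≤41).
D7: not dominated (best build time).
D8: dominated by D3 (build time 3≤6, daily riders 98≥72, operating cost 48≤55).

D2, D3, D5, D7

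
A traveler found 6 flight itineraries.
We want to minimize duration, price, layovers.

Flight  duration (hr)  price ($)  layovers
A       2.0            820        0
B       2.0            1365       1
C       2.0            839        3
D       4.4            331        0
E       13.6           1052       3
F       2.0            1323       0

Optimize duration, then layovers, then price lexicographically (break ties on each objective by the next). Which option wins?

First minimize duration: best is 2.0, kept {A, B, C, F}.
Then minimize layovers: best is 0, kept {A, F}.
Then minimize price: best is 820, kept {A}.

A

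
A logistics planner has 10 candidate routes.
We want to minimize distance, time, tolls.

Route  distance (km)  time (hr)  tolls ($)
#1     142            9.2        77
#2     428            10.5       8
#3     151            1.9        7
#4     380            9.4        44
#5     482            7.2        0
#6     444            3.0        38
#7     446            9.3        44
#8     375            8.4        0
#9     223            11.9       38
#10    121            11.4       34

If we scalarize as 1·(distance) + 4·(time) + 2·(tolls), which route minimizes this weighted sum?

#1: 1·142 + 4·9.2 + 2·77 = 332.8
#2: 1·428 + 4·10.5 + 2·8 = 486.0
#3: 1·151 + 4·1.9 + 2·7 = 172.6
#4: 1·380 + 4·9.4 + 2·44 = 505.6
#5: 1·482 + 4·7.2 + 2·0 = 510.8
#6: 1·444 + 4·3.0 + 2·38 = 532.0
#7: 1·446 + 4·9.3 + 2·44 = 571.2
#8: 1·375 + 4·8.4 + 2·0 = 408.6
#9: 1·223 + 4·11.9 + 2·38 = 346.6
#10: 1·121 + 4·11.4 + 2·34 = 234.6
Lowest: #3 at 172.6.

#3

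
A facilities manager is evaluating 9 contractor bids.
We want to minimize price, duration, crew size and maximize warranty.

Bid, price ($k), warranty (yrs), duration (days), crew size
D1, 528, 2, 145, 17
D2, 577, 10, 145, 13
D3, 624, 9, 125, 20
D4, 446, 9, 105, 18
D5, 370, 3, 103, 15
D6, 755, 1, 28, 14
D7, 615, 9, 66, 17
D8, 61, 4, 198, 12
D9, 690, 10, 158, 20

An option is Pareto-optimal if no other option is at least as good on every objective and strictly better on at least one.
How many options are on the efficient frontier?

6

D1: dominated by D5 (price 370≤528, warranty 3≥2, duration 103≤145, crew size 15≤17).
D2: not dominated.
D3: dominated by D4 (price 446≤624, warranty 9≥9, duration 105≤125, crew size 18≤20).
D4: not dominated.
D5: not dominated.
D6: not dominated (best duration).
D7: not dominated.
D8: not dominated (best price).
D9: dominated by D2 (price 577≤690, warranty 10≥10, duration 145≤158, crew size 13≤20).
Pareto-optimal: D2, D4, D5, D6, D7, D8 → 6.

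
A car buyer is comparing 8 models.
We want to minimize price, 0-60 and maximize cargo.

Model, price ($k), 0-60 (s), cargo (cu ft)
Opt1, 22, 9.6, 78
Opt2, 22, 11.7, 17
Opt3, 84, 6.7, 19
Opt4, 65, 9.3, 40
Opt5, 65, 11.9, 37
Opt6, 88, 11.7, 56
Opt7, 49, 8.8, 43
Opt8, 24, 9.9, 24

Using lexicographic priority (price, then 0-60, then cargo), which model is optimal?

Opt1

First minimize price: best is 22, kept {Opt1, Opt2}.
Then minimize 0-60: best is 9.6, kept {Opt1}.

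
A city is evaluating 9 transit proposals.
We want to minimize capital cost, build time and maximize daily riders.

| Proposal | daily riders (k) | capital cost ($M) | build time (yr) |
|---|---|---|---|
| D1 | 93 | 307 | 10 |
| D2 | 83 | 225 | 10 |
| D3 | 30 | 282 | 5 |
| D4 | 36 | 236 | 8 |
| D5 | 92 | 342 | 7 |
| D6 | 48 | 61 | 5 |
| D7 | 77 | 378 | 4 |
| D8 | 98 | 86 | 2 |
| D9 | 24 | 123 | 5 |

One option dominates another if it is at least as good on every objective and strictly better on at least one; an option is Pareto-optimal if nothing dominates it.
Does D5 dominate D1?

No

D5 vs D1: D5 is worse on daily riders (92 vs 93), so it does not dominate D1.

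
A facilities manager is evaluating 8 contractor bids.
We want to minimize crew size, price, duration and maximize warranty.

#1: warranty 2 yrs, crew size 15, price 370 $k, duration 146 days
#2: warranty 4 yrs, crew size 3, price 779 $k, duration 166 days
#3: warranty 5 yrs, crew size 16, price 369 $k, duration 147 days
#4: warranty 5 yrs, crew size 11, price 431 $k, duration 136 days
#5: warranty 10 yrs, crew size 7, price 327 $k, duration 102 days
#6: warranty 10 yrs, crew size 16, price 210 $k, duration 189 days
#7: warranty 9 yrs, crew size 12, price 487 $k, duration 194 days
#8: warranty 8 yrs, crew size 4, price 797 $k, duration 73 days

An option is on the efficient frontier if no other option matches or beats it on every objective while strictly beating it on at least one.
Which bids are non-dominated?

#2, #5, #6, #8

#1: dominated by #5 (warranty 10≥2, crew size 7≤15, price 327≤370, duration 102≤146).
#2: not dominated (best crew size).
#3: dominated by #5 (warranty 10≥5, crew size 7≤16, price 327≤369, duration 102≤147).
#4: dominated by #5 (warranty 10≥5, crew size 7≤11, price 327≤431, duration 102≤136).
#5: not dominated.
#6: not dominated (best price).
#7: dominated by #5 (warranty 10≥9, crew size 7≤12, price 327≤487, duration 102≤194).
#8: not dominated (best duration).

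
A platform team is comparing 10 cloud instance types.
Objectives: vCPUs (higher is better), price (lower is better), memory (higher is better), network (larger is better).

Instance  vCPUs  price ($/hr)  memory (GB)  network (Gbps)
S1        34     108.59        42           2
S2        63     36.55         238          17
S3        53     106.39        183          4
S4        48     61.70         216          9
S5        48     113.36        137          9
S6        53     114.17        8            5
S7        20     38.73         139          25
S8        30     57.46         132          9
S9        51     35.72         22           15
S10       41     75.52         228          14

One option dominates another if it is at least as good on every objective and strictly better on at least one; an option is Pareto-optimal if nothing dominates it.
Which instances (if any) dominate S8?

S2

S2: vCPUs 63≥30, price 36.55≤57.46, memory 238≥132, network 17≥9 — dominates S8.
Others (S1, S3, S4, S5, S6, S7, S9, S10) are each worse than S8 on at least one objective.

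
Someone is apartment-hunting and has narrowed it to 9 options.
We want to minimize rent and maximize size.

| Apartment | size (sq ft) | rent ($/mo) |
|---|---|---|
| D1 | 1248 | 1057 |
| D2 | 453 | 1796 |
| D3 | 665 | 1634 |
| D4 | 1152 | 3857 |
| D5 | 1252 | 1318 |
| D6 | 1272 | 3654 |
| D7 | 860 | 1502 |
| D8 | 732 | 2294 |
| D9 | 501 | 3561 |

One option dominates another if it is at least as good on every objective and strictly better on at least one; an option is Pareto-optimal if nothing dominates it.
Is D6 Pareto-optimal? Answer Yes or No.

Yes

D1: worse on size (1248 vs 1272).
D2: worse on size (453 vs 1272).
D3: worse on size (665 vs 1272).
D4: worse on size (1152 vs 1272).
D5: worse on size (1252 vs 1272).
D7: worse on size (860 vs 1272).
D8: worse on size (732 vs 1272).
D9: worse on size (501 vs 1272).
No option is at least as good as D6 on every objective and strictly better on one.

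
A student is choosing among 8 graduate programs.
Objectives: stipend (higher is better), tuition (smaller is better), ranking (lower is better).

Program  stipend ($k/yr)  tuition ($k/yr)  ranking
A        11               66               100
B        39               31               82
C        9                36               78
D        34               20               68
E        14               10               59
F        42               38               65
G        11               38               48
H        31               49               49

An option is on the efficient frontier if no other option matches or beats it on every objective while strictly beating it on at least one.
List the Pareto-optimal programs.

B, D, E, F, G, H

A: dominated by B (stipend 39≥11, tuition 31≤66, ranking 82≤100).
B: not dominated.
C: dominated by D (stipend 34≥9, tuition 20≤36, ranking 68≤78).
D: not dominated.
E: not dominated (best tuition).
F: not dominated (best stipend).
G: not dominated (best ranking).
H: not dominated.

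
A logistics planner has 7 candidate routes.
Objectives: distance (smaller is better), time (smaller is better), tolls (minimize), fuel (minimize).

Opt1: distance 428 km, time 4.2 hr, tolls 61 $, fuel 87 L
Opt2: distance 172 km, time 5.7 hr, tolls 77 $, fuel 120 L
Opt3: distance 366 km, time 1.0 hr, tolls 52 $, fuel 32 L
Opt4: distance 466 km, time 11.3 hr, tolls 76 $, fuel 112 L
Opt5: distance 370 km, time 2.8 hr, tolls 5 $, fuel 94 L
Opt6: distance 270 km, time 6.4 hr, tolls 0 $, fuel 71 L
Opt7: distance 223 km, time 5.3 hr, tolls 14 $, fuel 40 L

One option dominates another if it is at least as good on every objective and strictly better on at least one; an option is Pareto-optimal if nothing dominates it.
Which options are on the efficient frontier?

Opt1: dominated by Opt3 (distance 366≤428, time 1.0≤4.2, tolls 52≤61, fuel 32≤87).
Opt2: not dominated (best distance).
Opt3: not dominated (best time).
Opt4: dominated by Opt1 (distance 428≤466, time 4.2≤11.3, tolls 61≤76, fuel 87≤112).
Opt5: not dominated.
Opt6: not dominated (best tolls).
Opt7: not dominated.

Opt2, Opt3, Opt5, Opt6, Opt7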